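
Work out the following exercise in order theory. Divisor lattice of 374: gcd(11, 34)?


Meet=gcd.
gcd(11,34)=1


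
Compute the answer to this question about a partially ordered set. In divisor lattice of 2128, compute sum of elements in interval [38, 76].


Interval [38,76] in divisors of 2128: [38, 76]
Sum = 114


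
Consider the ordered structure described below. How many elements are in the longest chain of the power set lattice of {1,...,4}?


A chain is a totally ordered subset; we count the number of elements in a maximum chain.
Compute, for each element x, the size of the longest chain ending at x:
  {}: 1
  {1}: 2
  {2}: 2
  {3}: 2
  {4}: 2
  {1,2}: 3
  ...
A maximum chain: {} < {1} < {1,2} < {1,2,3} < {1,2,3,4}
Number of elements in the longest chain: 5


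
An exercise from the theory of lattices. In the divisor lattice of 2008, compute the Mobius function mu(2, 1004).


In a divisor lattice, mu(a,b) = mu(b/a) where mu is the classical Mobius function.
b/a = 1004/2 = 502
Prime factorization of 502: primes [2, 251]
502 is squarefree with 2 prime factor(s), so mu(502) = (-1)^2 = 1


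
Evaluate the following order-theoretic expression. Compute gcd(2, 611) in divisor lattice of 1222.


In a divisor lattice, meet = gcd (greatest common divisor).
By Euclidean algorithm or factoring: gcd(2,611) = 1


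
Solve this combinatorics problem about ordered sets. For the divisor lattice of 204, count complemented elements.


An element a is complemented if some b has a meet b = bottom, a join b = top.
a is complemented iff gcd(a, n/a)=1, i.e. a is a unitary divisor of 204.
Complemented elements: 1, 3, 4, 12, 17, 51, ... (2 more)
Count: 8


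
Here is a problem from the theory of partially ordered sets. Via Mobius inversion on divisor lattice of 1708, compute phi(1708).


phi(n) = n * prod_{p|n} (1 - 1/p).
Prime divisors of 1708: [2, 7, 61]
phi(1708) = 1708 * (1 - 1/2) * (1 - 1/7) * (1 - 1/61)
phi(1708) = 720


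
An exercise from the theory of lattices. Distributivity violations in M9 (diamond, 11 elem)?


Distributive law: a ^ (b v c) = (a ^ b) v (a ^ c).
Check all 11^3 = 1331 ordered triples (a,b,c).
  e.g. a=a1, b=a2, c=a3: lhs=a1 != rhs=0
  e.g. a=a1, b=a2, c=a4: lhs=a1 != rhs=0
Total violating triples: 504


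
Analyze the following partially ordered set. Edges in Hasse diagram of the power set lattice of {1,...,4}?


A cover relation a -< b holds when a < b with no c strictly between.
Cover relations:
  {} -< {1}
  {} -< {2}
  {} -< {3}
  {} -< {4}
  {1} -< {1,2}
  {1} -< {1,3}
  {1} -< {1,4}
  {2} -< {1,2}
  ...24 more
Total: 32


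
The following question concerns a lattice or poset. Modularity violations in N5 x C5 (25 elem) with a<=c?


Modular law: if a <= c then a v (b ^ c) = (a v b) ^ c.
Check all triples (a,b,c) with a <= c among 25 elements.
  e.g. a=(a,0), b=(c,0), c=(b,0): lhs=(a,0) != rhs=(b,0)
  e.g. a=(a,0), b=(c,1), c=(b,0): lhs=(a,0) != rhs=(b,0)
Total violating triples: 75


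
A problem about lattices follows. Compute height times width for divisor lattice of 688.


Height = length of longest chain minus 1; width = size of largest antichain.
A maximum chain: 1 | 43 | 86 | 172 | 344 | 688  (height 5).
A maximum antichain: {2, 43}  (width 2).
Product = 5 * 2 = 10


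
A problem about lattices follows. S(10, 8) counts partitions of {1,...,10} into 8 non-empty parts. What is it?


S(n,k) = k*S(n-1,k) + S(n-1,k-1).
S(9,8) = 36, S(9,7) = 462
S(10,8) = 8*36 + 462 = 288 + 462
S(10,8) = 750


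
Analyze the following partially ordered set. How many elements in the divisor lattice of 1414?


Divisors of 1414: [1, 2, 7, 14, 101, 202, 707, 1414]
Count: 8


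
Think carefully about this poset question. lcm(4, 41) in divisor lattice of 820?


Join=lcm.
gcd(4,41)=1
lcm=164


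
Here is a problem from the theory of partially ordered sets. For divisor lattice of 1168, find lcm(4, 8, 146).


In a divisor lattice, join = lcm (least common multiple).
Compute lcm iteratively: start with first element, then lcm(current, next).
Elements: [4, 8, 146]
lcm(4,8) = 8
lcm(8,146) = 584
Final lcm = 584


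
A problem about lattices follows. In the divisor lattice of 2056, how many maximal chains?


A maximal chain goes from the minimum element to a maximal element via cover relations.
Counting all min-to-max paths in the cover graph.
Total maximal chains: 4


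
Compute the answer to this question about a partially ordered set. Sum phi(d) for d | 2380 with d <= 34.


Divisors of 2380 up to 34: [1, 2, 4, 5, 7, 10, 14, 17, 20, 28, 34]
phi values: [1, 1, 2, 4, 6, 4, 6, 16, 8, 12, 16]
Sum = 76


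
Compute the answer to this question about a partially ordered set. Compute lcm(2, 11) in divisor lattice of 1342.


In a divisor lattice, join = lcm (least common multiple).
gcd(2,11) = 1
lcm(2,11) = 2*11/gcd = 22/1 = 22


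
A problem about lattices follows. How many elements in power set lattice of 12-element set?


Power set = 2^n.
2^12 = 4096


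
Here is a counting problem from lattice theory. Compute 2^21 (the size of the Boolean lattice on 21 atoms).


Power set = 2^n.
2^21 = 2097152


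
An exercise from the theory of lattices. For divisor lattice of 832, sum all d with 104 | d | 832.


Interval [104,832] in divisors of 832: [104, 208, 416, 832]
Sum = 1560


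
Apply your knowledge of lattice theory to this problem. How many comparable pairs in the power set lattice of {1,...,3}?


A comparable pair {a,b} has a < b or b < a in the order.
Count unordered pairs where one element is strictly below the other.
Examples: {{},{1}}, {{},{2}}, {{},{3}}, {{},{1,2}}, ...
Total comparable pairs: 19


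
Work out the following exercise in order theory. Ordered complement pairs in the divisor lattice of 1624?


Complement pair (a,b): a meet b = bottom, a join b = top.
Here: gcd(a,b)=1 and lcm(a,b)=1624, i.e. a*b=1624 with a,b coprime.
Pairs found: (1,1624), (7,232), (8,203), (29,56), ... (4 more)
Total ordered pairs: 8


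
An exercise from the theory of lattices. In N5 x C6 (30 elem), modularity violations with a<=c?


Modular law: if a <= c then a v (b ^ c) = (a v b) ^ c.
Check all triples (a,b,c) with a <= c among 30 elements.
  e.g. a=(a,0), b=(c,0), c=(b,0): lhs=(a,0) != rhs=(b,0)
  e.g. a=(a,0), b=(c,1), c=(b,0): lhs=(a,0) != rhs=(b,0)
Total violating triples: 126


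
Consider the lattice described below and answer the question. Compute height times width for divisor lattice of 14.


Height = length of longest chain minus 1; width = size of largest antichain.
A maximum chain: 1 | 7 | 14  (height 2).
A maximum antichain: {2, 7}  (width 2).
Product = 2 * 2 = 4


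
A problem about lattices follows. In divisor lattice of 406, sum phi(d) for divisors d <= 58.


Divisors of 406 up to 58: [1, 2, 7, 14, 29, 58]
phi values: [1, 1, 6, 6, 28, 28]
Sum = 70


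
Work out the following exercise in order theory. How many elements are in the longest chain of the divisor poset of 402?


A chain is a totally ordered subset; we count the number of elements in a maximum chain.
Compute, for each element x, the size of the longest chain ending at x:
  1: 1
  2: 2
  3: 2
  67: 2
  6: 3
  134: 3
  ...
A maximum chain: 1 < 2 < 6 < 402
Number of elements in the longest chain: 4


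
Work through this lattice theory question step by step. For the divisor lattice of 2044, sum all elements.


sigma(n) = sum of divisors.
Divisors of 2044: [1, 2, 4, 7, 14, 28, 73, 146, 292, 511, 1022, 2044]
Sum = 4144


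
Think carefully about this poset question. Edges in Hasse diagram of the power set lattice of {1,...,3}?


A cover relation a -< b holds when a < b with no c strictly between.
Cover relations:
  {} -< {1}
  {} -< {2}
  {} -< {3}
  {1} -< {1,2}
  {1} -< {1,3}
  {2} -< {1,2}
  {2} -< {2,3}
  {3} -< {1,3}
  ...4 more
Total: 12


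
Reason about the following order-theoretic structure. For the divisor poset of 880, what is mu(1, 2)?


In a divisor lattice, mu(a,b) = mu(b/a) where mu is the classical Mobius function.
b/a = 2/1 = 2
Prime factorization of 2: primes [2]
2 is squarefree with 1 prime factor(s), so mu(2) = (-1)^1 = -1


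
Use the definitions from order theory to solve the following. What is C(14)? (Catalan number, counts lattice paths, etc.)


C(n) = C(2n, n) / (n+1).
C(28, 14) = 40116600
C(14) = 40116600 / 15 = 2674440


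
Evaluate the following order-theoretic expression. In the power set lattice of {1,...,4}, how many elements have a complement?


An element a is complemented if some b has a meet b = bottom, a join b = top.
every subset A has complement S\A, so all elements are complemented.
Complemented elements: {}, {1}, {2}, {3}, {4}, {1,2}, ... (10 more)
Count: 16


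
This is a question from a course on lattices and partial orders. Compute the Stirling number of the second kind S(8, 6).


S(n,k) = k*S(n-1,k) + S(n-1,k-1).
S(7,6) = 21, S(7,5) = 140
S(8,6) = 6*21 + 140 = 126 + 140
S(8,6) = 266


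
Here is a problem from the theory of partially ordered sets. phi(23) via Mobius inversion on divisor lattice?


phi(n) = n * prod_{p|n} (1 - 1/p).
Prime divisors of 23: [23]
phi(23) = 23 * (1 - 1/23)
phi(23) = 22


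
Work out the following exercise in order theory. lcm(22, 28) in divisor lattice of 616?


Join=lcm.
gcd(22,28)=2
lcm=308


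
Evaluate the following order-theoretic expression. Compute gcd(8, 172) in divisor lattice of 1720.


In a divisor lattice, meet = gcd (greatest common divisor).
By Euclidean algorithm or factoring: gcd(8,172) = 4


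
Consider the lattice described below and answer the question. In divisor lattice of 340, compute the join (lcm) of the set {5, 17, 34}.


In a divisor lattice, join = lcm (least common multiple).
Compute lcm iteratively: start with first element, then lcm(current, next).
Elements: [5, 17, 34]
lcm(5,17) = 85
lcm(85,34) = 170
Final lcm = 170


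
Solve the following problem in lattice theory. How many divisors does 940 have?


Divisors of 940: [1, 2, 4, 5, 10, 20, 47, 94, 188, 235, 470, 940]
Count: 12


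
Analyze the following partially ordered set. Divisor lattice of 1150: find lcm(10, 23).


In a divisor lattice, join = lcm (least common multiple).
gcd(10,23) = 1
lcm(10,23) = 10*23/gcd = 230/1 = 230


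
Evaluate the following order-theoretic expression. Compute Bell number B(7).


B(n) = number of set partitions of an n-element set.
B(n) satisfies the recurrence: B(n+1) = sum_k C(n,k)*B(k).
B(7) = 877


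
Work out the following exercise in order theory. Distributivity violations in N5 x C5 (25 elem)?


Distributive law: a ^ (b v c) = (a ^ b) v (a ^ c).
Check all 25^3 = 15625 ordered triples (a,b,c).
  e.g. a=(b,0), b=(a,0), c=(c,0): lhs=(b,0) != rhs=(a,0)
  e.g. a=(b,0), b=(a,0), c=(c,1): lhs=(b,0) != rhs=(a,0)
Total violating triples: 250


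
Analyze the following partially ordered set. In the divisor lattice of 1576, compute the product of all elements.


Divisors of 1576: [1, 2, 4, 8, 197, 394, 788, 1576]
Product = n^(d(n)/2) = 1576^(8/2)
Product = 6169143218176


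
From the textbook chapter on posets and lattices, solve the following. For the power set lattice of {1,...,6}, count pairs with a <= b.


The order relation is {(a,b) : a <= b}, reflexive so it includes (a,a).
Examples: ({},{}), ({},{1,2}), ({},{1,2,3}), ({},{1,2,3,4}), ({},{1,2,3,4,5}), ...
Total ordered pairs: 729


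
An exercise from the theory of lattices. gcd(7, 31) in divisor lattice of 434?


Meet=gcd.
gcd(7,31)=1


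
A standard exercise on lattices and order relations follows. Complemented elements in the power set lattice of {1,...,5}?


An element a is complemented if some b has a meet b = bottom, a join b = top.
every subset A has complement S\A, so all elements are complemented.
Complemented elements: {}, {1}, {2}, {3}, {4}, {5}, ... (26 more)
Count: 32


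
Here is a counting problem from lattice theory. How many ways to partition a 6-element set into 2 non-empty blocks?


S(n,k) = k*S(n-1,k) + S(n-1,k-1).
S(5,2) = 15, S(5,1) = 1
S(6,2) = 2*15 + 1 = 30 + 1
S(6,2) = 31


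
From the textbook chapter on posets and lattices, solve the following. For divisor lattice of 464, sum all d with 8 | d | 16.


Interval [8,16] in divisors of 464: [8, 16]
Sum = 24


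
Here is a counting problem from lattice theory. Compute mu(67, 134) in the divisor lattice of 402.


In a divisor lattice, mu(a,b) = mu(b/a) where mu is the classical Mobius function.
b/a = 134/67 = 2
Prime factorization of 2: primes [2]
2 is squarefree with 1 prime factor(s), so mu(2) = (-1)^1 = -1


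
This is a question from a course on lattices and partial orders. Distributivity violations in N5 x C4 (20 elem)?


Distributive law: a ^ (b v c) = (a ^ b) v (a ^ c).
Check all 20^3 = 8000 ordered triples (a,b,c).
  e.g. a=(b,0), b=(a,0), c=(c,0): lhs=(b,0) != rhs=(a,0)
  e.g. a=(b,0), b=(a,0), c=(c,1): lhs=(b,0) != rhs=(a,0)
Total violating triples: 128


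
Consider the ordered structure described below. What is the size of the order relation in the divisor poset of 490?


The order relation is {(a,b) : a <= b}, reflexive so it includes (a,a).
Examples: (1,1), (1,10), (1,14), (1,2), (1,245), ...
Total ordered pairs: 54


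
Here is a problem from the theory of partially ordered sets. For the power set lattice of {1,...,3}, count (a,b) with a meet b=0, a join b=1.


Complement pair (a,b): a meet b = bottom, a join b = top.
Here: A intersect B = {} and A union B = {1,...,3}.
Pairs found: ({},{1,2,3}), ({1},{2,3}), ({2},{1,3}), ({3},{1,2}), ... (4 more)
Total ordered pairs: 8


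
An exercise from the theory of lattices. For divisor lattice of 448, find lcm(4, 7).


In a divisor lattice, join = lcm (least common multiple).
Compute lcm iteratively: start with first element, then lcm(current, next).
Elements: [4, 7]
lcm(4,7) = 28
Final lcm = 28


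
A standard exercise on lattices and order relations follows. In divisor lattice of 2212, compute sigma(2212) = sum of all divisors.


sigma(n) = sum of divisors.
Divisors of 2212: [1, 2, 4, 7, 14, 28, 79, 158, 316, 553, 1106, 2212]
Sum = 4480


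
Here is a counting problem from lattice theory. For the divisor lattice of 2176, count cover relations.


A cover relation a -< b holds when a < b with no c strictly between.
Cover relations:
  1 -< 2
  1 -< 17
  2 -< 4
  2 -< 34
  4 -< 8
  4 -< 68
  8 -< 16
  8 -< 136
  ...14 more
Total: 22


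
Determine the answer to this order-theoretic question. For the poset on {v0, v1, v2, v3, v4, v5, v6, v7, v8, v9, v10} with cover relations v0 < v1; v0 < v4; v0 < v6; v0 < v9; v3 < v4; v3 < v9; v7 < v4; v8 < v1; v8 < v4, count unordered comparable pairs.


A comparable pair {a,b} has a < b or b < a in the order.
Count unordered pairs where one element is strictly below the other.
Examples: {v0,v1}, {v0,v4}, {v0,v6}, {v0,v9}, ...
Total comparable pairs: 9


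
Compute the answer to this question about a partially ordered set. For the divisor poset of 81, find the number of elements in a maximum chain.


A chain is a totally ordered subset; we count the number of elements in a maximum chain.
Compute, for each element x, the size of the longest chain ending at x:
  1: 1
  3: 2
  9: 3
  27: 4
  81: 5
A maximum chain: 1 < 3 < 9 < 27 < 81
Number of elements in the longest chain: 5


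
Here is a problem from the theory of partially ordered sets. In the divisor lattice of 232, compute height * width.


Height = length of longest chain minus 1; width = size of largest antichain.
A maximum chain: 1 | 29 | 58 | 116 | 232  (height 4).
A maximum antichain: {2, 29}  (width 2).
Product = 4 * 2 = 8


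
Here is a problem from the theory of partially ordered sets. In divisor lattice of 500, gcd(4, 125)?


Meet=gcd.
gcd(4,125)=1


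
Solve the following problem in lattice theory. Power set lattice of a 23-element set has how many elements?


Power set = 2^n.
2^23 = 8388608


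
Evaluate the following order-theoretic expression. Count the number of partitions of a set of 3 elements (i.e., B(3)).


B(n) = number of set partitions of an n-element set.
B(n) satisfies the recurrence: B(n+1) = sum_k C(n,k)*B(k).
B(3) = 5


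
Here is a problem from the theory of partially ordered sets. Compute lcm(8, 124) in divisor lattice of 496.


In a divisor lattice, join = lcm (least common multiple).
gcd(8,124) = 4
lcm(8,124) = 8*124/gcd = 992/4 = 248


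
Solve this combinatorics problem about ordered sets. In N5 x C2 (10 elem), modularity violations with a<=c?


Modular law: if a <= c then a v (b ^ c) = (a v b) ^ c.
Check all triples (a,b,c) with a <= c among 10 elements.
  e.g. a=(a,0), b=(c,0), c=(b,0): lhs=(a,0) != rhs=(b,0)
  e.g. a=(a,0), b=(c,1), c=(b,0): lhs=(a,0) != rhs=(b,0)
Total violating triples: 6


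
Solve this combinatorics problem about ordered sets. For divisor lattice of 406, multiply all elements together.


Divisors of 406: [1, 2, 7, 14, 29, 58, 203, 406]
Product = n^(d(n)/2) = 406^(8/2)
Product = 27170906896


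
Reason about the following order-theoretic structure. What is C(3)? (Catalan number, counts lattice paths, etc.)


C(n) = C(2n, n) / (n+1).
C(6, 3) = 20
C(3) = 20 / 4 = 5


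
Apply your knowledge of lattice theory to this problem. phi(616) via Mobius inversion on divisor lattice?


phi(n) = n * prod_{p|n} (1 - 1/p).
Prime divisors of 616: [2, 7, 11]
phi(616) = 616 * (1 - 1/2) * (1 - 1/7) * (1 - 1/11)
phi(616) = 240


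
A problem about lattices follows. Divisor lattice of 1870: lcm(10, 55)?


Join=lcm.
gcd(10,55)=5
lcm=110


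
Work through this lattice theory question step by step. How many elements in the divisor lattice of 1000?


Divisors of 1000: [1, 2, 4, 5, 8, 10, 20, 25, 40, 50, 100, 125, 200, 250, 500, 1000]
Count: 16


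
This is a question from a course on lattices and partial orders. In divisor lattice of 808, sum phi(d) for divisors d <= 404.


Divisors of 808 up to 404: [1, 2, 4, 8, 101, 202, 404]
phi values: [1, 1, 2, 4, 100, 100, 200]
Sum = 408


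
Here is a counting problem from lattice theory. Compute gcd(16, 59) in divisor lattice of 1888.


In a divisor lattice, meet = gcd (greatest common divisor).
By Euclidean algorithm or factoring: gcd(16,59) = 1


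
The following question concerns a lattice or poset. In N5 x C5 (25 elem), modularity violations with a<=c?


Modular law: if a <= c then a v (b ^ c) = (a v b) ^ c.
Check all triples (a,b,c) with a <= c among 25 elements.
  e.g. a=(a,0), b=(c,0), c=(b,0): lhs=(a,0) != rhs=(b,0)
  e.g. a=(a,0), b=(c,1), c=(b,0): lhs=(a,0) != rhs=(b,0)
Total violating triples: 75


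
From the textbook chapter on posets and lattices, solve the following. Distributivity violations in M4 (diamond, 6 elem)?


Distributive law: a ^ (b v c) = (a ^ b) v (a ^ c).
Check all 6^3 = 216 ordered triples (a,b,c).
  e.g. a=a1, b=a2, c=a3: lhs=a1 != rhs=0
  e.g. a=a1, b=a2, c=a4: lhs=a1 != rhs=0
Total violating triples: 24


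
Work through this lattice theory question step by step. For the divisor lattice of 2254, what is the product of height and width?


Height = length of longest chain minus 1; width = size of largest antichain.
A maximum chain: 1 | 23 | 161 | 1127 | 2254  (height 4).
A maximum antichain: {14, 46, 49, 161}  (width 4).
Product = 4 * 4 = 16


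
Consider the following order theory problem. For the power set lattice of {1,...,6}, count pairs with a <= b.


The order relation is {(a,b) : a <= b}, reflexive so it includes (a,a).
Examples: ({},{}), ({},{1,2}), ({},{1,2,3}), ({},{1,2,3,4}), ({},{1,2,3,4,5}), ...
Total ordered pairs: 729


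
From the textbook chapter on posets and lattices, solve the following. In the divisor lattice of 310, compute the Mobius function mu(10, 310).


In a divisor lattice, mu(a,b) = mu(b/a) where mu is the classical Mobius function.
b/a = 310/10 = 31
Prime factorization of 31: primes [31]
31 is squarefree with 1 prime factor(s), so mu(31) = (-1)^1 = -1


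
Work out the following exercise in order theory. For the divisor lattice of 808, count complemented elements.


An element a is complemented if some b has a meet b = bottom, a join b = top.
a is complemented iff gcd(a, n/a)=1, i.e. a is a unitary divisor of 808.
Complemented elements: 1, 8, 101, 808
Count: 4


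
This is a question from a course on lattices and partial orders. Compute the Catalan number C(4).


C(n) = C(2n, n) / (n+1).
C(8, 4) = 70
C(4) = 70 / 5 = 14


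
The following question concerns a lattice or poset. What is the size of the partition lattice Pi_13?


B(n) = number of set partitions of an n-element set.
B(n) satisfies the recurrence: B(n+1) = sum_k C(n,k)*B(k).
B(13) = 27644437


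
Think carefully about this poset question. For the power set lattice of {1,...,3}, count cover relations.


A cover relation a -< b holds when a < b with no c strictly between.
Cover relations:
  {} -< {1}
  {} -< {2}
  {} -< {3}
  {1} -< {1,2}
  {1} -< {1,3}
  {2} -< {1,2}
  {2} -< {2,3}
  {3} -< {1,3}
  ...4 more
Total: 12


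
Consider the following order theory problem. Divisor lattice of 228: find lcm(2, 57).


In a divisor lattice, join = lcm (least common multiple).
gcd(2,57) = 1
lcm(2,57) = 2*57/gcd = 114/1 = 114


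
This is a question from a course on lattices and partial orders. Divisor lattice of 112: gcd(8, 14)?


Meet=gcd.
gcd(8,14)=2


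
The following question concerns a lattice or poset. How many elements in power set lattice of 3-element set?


Power set = 2^n.
2^3 = 8


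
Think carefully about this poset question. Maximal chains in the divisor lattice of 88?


A maximal chain goes from the minimum element to a maximal element via cover relations.
Counting all min-to-max paths in the cover graph.
Total maximal chains: 4


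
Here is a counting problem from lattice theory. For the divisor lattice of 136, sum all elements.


sigma(n) = sum of divisors.
Divisors of 136: [1, 2, 4, 8, 17, 34, 68, 136]
Sum = 270


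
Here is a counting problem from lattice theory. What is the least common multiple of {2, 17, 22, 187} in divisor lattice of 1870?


In a divisor lattice, join = lcm (least common multiple).
Compute lcm iteratively: start with first element, then lcm(current, next).
Elements: [2, 17, 22, 187]
lcm(2,17) = 34
lcm(34,22) = 374
lcm(374,187) = 374
Final lcm = 374


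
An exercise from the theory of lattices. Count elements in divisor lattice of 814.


Divisors of 814: [1, 2, 11, 22, 37, 74, 407, 814]
Count: 8


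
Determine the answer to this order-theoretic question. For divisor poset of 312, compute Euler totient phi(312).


phi(n) = n * prod_{p|n} (1 - 1/p).
Prime divisors of 312: [2, 3, 13]
phi(312) = 312 * (1 - 1/2) * (1 - 1/3) * (1 - 1/13)
phi(312) = 96


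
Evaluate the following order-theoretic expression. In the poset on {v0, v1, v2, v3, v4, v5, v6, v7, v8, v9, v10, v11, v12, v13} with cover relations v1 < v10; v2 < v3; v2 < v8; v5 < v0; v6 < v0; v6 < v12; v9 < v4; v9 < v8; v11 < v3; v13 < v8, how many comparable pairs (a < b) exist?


A comparable pair {a,b} has a < b or b < a in the order.
Count unordered pairs where one element is strictly below the other.
Examples: {v0,v5}, {v0,v6}, {v1,v10}, {v2,v3}, ...
Total comparable pairs: 10


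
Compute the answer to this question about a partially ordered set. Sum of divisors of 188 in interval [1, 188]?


Interval [1,188] in divisors of 188: [1, 2, 4, 47, 94, 188]
Sum = 336


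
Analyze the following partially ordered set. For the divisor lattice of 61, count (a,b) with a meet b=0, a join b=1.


Complement pair (a,b): a meet b = bottom, a join b = top.
Here: gcd(a,b)=1 and lcm(a,b)=61, i.e. a*b=61 with a,b coprime.
Pairs found: (1,61), (61,1)
Total ordered pairs: 2


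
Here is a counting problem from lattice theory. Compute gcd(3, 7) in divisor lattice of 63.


In a divisor lattice, meet = gcd (greatest common divisor).
By Euclidean algorithm or factoring: gcd(3,7) = 1


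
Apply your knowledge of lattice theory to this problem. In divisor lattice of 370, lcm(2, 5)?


Join=lcm.
gcd(2,5)=1
lcm=10


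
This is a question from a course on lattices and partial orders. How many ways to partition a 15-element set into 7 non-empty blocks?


S(n,k) = k*S(n-1,k) + S(n-1,k-1).
S(14,7) = 49329280, S(14,6) = 63436373
S(15,7) = 7*49329280 + 63436373 = 345304960 + 63436373
S(15,7) = 408741333


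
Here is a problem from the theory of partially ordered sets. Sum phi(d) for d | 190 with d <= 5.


Divisors of 190 up to 5: [1, 2, 5]
phi values: [1, 1, 4]
Sum = 6


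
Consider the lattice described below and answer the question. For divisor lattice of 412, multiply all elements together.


Divisors of 412: [1, 2, 4, 103, 206, 412]
Product = n^(d(n)/2) = 412^(6/2)
Product = 69934528


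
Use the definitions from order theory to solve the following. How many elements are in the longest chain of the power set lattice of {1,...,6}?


A chain is a totally ordered subset; we count the number of elements in a maximum chain.
Compute, for each element x, the size of the longest chain ending at x:
  {}: 1
  {1}: 2
  {2}: 2
  {3}: 2
  {4}: 2
  {5}: 2
  ...
A maximum chain: {} < {1} < {1,2} < {1,2,3} < {1,2,3,4} < {1,2,3,4,5} < {1,2,3,4,5,6}
Number of elements in the longest chain: 7


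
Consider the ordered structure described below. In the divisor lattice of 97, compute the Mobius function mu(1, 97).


In a divisor lattice, mu(a,b) = mu(b/a) where mu is the classical Mobius function.
b/a = 97/1 = 97
Prime factorization of 97: primes [97]
97 is squarefree with 1 prime factor(s), so mu(97) = (-1)^1 = -1


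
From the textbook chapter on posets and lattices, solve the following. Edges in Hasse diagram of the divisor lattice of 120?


A cover relation a -< b holds when a < b with no c strictly between.
Cover relations:
  1 -< 2
  1 -< 3
  1 -< 5
  2 -< 4
  2 -< 6
  2 -< 10
  3 -< 6
  3 -< 15
  ...20 more
Total: 28


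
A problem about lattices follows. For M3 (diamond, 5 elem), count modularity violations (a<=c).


Modular law: if a <= c then a v (b ^ c) = (a v b) ^ c.
Check all triples (a,b,c) with a <= c among 5 elements.
This lattice is modular (diamonds M_m and their chain-products are modular).
Total violating triples: 0


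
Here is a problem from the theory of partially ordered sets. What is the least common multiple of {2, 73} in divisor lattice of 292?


In a divisor lattice, join = lcm (least common multiple).
Compute lcm iteratively: start with first element, then lcm(current, next).
Elements: [2, 73]
lcm(2,73) = 146
Final lcm = 146


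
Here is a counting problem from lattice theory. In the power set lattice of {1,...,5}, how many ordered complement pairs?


Complement pair (a,b): a meet b = bottom, a join b = top.
Here: A intersect B = {} and A union B = {1,...,5}.
Pairs found: ({},{1,2,3,4,5}), ({1},{2,3,4,5}), ({2},{1,3,4,5}), ({3},{1,2,4,5}), ... (28 more)
Total ordered pairs: 32


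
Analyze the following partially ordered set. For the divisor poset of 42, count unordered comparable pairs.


A comparable pair {a,b} has a < b or b < a in the order.
Count unordered pairs where one element is strictly below the other.
Examples: {1,2}, {1,3}, {1,6}, {1,7}, ...
Total comparable pairs: 19


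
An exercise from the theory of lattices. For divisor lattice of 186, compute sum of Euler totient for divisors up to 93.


Divisors of 186 up to 93: [1, 2, 3, 6, 31, 62, 93]
phi values: [1, 1, 2, 2, 30, 30, 60]
Sum = 126


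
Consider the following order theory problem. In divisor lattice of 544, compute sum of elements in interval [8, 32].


Interval [8,32] in divisors of 544: [8, 16, 32]
Sum = 56


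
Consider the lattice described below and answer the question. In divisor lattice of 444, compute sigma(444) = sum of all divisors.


sigma(n) = sum of divisors.
Divisors of 444: [1, 2, 3, 4, 6, 12, 37, 74, 111, 148, 222, 444]
Sum = 1064


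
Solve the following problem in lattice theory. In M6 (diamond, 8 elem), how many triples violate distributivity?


Distributive law: a ^ (b v c) = (a ^ b) v (a ^ c).
Check all 8^3 = 512 ordered triples (a,b,c).
  e.g. a=a1, b=a2, c=a3: lhs=a1 != rhs=0
  e.g. a=a1, b=a2, c=a4: lhs=a1 != rhs=0
Total violating triples: 120


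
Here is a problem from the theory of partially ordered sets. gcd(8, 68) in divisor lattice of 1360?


Meet=gcd.
gcd(8,68)=4


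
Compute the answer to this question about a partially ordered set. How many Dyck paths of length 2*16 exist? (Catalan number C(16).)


C(n) = C(2n, n) / (n+1).
C(32, 16) = 601080390
C(16) = 601080390 / 17 = 35357670


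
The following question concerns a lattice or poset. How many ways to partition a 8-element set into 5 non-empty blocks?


S(n,k) = k*S(n-1,k) + S(n-1,k-1).
S(7,5) = 140, S(7,4) = 350
S(8,5) = 5*140 + 350 = 700 + 350
S(8,5) = 1050


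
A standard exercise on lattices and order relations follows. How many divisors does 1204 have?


Divisors of 1204: [1, 2, 4, 7, 14, 28, 43, 86, 172, 301, 602, 1204]
Count: 12


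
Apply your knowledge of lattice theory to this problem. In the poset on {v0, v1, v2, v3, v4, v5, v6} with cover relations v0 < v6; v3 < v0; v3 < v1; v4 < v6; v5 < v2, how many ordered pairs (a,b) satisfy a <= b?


The order relation is {(a,b) : a <= b}, reflexive so it includes (a,a).
Examples: (v0,v0), (v0,v6), (v1,v1), (v2,v2), (v3,v0), ...
Total ordered pairs: 13


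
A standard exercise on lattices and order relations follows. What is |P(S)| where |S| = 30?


Power set = 2^n.
2^30 = 1073741824


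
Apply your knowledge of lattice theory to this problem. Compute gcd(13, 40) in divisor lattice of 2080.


In a divisor lattice, meet = gcd (greatest common divisor).
By Euclidean algorithm or factoring: gcd(13,40) = 1


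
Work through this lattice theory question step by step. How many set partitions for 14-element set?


B(n) = number of set partitions of an n-element set.
B(n) satisfies the recurrence: B(n+1) = sum_k C(n,k)*B(k).
B(14) = 190899322


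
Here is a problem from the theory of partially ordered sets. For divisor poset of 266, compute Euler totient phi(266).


phi(n) = n * prod_{p|n} (1 - 1/p).
Prime divisors of 266: [2, 7, 19]
phi(266) = 266 * (1 - 1/2) * (1 - 1/7) * (1 - 1/19)
phi(266) = 108


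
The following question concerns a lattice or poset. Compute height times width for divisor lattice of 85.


Height = length of longest chain minus 1; width = size of largest antichain.
A maximum chain: 1 | 17 | 85  (height 2).
A maximum antichain: {5, 17}  (width 2).
Product = 2 * 2 = 4


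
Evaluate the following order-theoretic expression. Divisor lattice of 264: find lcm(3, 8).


In a divisor lattice, join = lcm (least common multiple).
gcd(3,8) = 1
lcm(3,8) = 3*8/gcd = 24/1 = 24


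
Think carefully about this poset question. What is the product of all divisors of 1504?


Divisors of 1504: [1, 2, 4, 8, 16, 32, 47, 94, 188, 376, 752, 1504]
Product = n^(d(n)/2) = 1504^(12/2)
Product = 11574094328649220096


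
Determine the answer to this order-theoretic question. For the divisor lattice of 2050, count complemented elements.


An element a is complemented if some b has a meet b = bottom, a join b = top.
a is complemented iff gcd(a, n/a)=1, i.e. a is a unitary divisor of 2050.
Complemented elements: 1, 2, 25, 41, 50, 82, ... (2 more)
Count: 8


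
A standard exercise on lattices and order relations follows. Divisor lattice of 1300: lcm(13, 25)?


Join=lcm.
gcd(13,25)=1
lcm=325


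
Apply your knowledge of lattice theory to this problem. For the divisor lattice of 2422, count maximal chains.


A maximal chain goes from the minimum element to a maximal element via cover relations.
Counting all min-to-max paths in the cover graph.
Total maximal chains: 6


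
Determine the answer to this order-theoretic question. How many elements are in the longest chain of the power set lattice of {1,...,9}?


A chain is a totally ordered subset; we count the number of elements in a maximum chain.
Compute, for each element x, the size of the longest chain ending at x:
  {}: 1
  {1}: 2
  {2}: 2
  {3}: 2
  {4}: 2
  {5}: 2
  ...
A maximum chain: {} < {1} < {1,2} < {1,2,3} < {1,2,3,4} < {1,2,3,4,5} < {1,2,3,4,5,6} < {1,2,3,4,5,6,7} < {1,2,3,4,5,6,7,8} < {1,2,3,4,5,6,7,8,9}
Number of elements in the longest chain: 10


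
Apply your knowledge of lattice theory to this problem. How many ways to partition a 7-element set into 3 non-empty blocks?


S(n,k) = k*S(n-1,k) + S(n-1,k-1).
S(6,3) = 90, S(6,2) = 31
S(7,3) = 3*90 + 31 = 270 + 31
S(7,3) = 301


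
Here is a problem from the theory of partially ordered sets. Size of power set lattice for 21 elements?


Power set = 2^n.
2^21 = 2097152


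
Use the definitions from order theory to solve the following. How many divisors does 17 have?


Divisors of 17: [1, 17]
Count: 2


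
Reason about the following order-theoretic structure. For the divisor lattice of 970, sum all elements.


sigma(n) = sum of divisors.
Divisors of 970: [1, 2, 5, 10, 97, 194, 485, 970]
Sum = 1764


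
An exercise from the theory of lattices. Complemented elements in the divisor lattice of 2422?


An element a is complemented if some b has a meet b = bottom, a join b = top.
a is complemented iff gcd(a, n/a)=1, i.e. a is a unitary divisor of 2422.
Complemented elements: 1, 2, 7, 14, 173, 346, ... (2 more)
Count: 8


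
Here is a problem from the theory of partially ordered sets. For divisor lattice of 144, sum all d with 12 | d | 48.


Interval [12,48] in divisors of 144: [12, 24, 48]
Sum = 84


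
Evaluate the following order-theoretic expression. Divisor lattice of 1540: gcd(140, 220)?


Meet=gcd.
gcd(140,220)=20


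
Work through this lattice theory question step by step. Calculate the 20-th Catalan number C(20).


C(n) = C(2n, n) / (n+1).
C(40, 20) = 137846528820
C(20) = 137846528820 / 21 = 6564120420


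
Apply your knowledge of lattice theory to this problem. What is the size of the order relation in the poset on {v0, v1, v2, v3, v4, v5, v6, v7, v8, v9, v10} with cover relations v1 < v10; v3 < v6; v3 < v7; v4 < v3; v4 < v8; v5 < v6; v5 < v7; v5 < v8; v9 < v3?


The order relation is {(a,b) : a <= b}, reflexive so it includes (a,a).
Examples: (v0,v0), (v1,v1), (v1,v10), (v10,v10), (v2,v2), ...
Total ordered pairs: 24


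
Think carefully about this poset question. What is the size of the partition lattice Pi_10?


B(n) = number of set partitions of an n-element set.
B(n) satisfies the recurrence: B(n+1) = sum_k C(n,k)*B(k).
B(10) = 115975


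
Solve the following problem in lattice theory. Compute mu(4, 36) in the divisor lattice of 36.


In a divisor lattice, mu(a,b) = mu(b/a) where mu is the classical Mobius function.
b/a = 36/4 = 9
Prime factorization of 9: primes [3]
9 is not squarefree, so mu(9) = 0


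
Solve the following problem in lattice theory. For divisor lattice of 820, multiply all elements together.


Divisors of 820: [1, 2, 4, 5, 10, 20, 41, 82, 164, 205, 410, 820]
Product = n^(d(n)/2) = 820^(12/2)
Product = 304006671424000000


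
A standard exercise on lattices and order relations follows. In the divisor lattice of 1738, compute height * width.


Height = length of longest chain minus 1; width = size of largest antichain.
A maximum chain: 1 | 79 | 869 | 1738  (height 3).
A maximum antichain: {2, 11, 79}  (width 3).
Product = 3 * 3 = 9


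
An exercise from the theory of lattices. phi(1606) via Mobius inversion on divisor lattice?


phi(n) = n * prod_{p|n} (1 - 1/p).
Prime divisors of 1606: [2, 11, 73]
phi(1606) = 1606 * (1 - 1/2) * (1 - 1/11) * (1 - 1/73)
phi(1606) = 720


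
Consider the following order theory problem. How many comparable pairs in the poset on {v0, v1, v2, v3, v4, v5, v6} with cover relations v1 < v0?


A comparable pair {a,b} has a < b or b < a in the order.
Count unordered pairs where one element is strictly below the other.
Examples: {v0,v1}
Total comparable pairs: 1


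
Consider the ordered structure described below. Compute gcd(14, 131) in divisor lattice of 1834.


In a divisor lattice, meet = gcd (greatest common divisor).
By Euclidean algorithm or factoring: gcd(14,131) = 1


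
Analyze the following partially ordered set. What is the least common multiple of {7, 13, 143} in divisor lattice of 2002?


In a divisor lattice, join = lcm (least common multiple).
Compute lcm iteratively: start with first element, then lcm(current, next).
Elements: [7, 13, 143]
lcm(7,13) = 91
lcm(91,143) = 1001
Final lcm = 1001


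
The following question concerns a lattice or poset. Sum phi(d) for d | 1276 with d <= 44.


Divisors of 1276 up to 44: [1, 2, 4, 11, 22, 29, 44]
phi values: [1, 1, 2, 10, 10, 28, 20]
Sum = 72


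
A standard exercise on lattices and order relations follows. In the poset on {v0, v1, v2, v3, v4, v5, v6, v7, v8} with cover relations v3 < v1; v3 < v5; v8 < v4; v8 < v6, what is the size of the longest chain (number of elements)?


A chain is a totally ordered subset; we count the number of elements in a maximum chain.
Compute, for each element x, the size of the longest chain ending at x:
  v0: 1
  v2: 1
  v3: 1
  v7: 1
  v8: 1
  v1: 2
  ...
A maximum chain: v3 < v1
Number of elements in the longest chain: 2


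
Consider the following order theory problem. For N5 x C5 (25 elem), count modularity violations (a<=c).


Modular law: if a <= c then a v (b ^ c) = (a v b) ^ c.
Check all triples (a,b,c) with a <= c among 25 elements.
  e.g. a=(a,0), b=(c,0), c=(b,0): lhs=(a,0) != rhs=(b,0)
  e.g. a=(a,0), b=(c,1), c=(b,0): lhs=(a,0) != rhs=(b,0)
Total violating triples: 75


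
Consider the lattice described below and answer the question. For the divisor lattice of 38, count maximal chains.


A maximal chain goes from the minimum element to a maximal element via cover relations.
Counting all min-to-max paths in the cover graph.
Total maximal chains: 2


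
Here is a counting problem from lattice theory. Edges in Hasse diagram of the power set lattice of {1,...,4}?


A cover relation a -< b holds when a < b with no c strictly between.
Cover relations:
  {} -< {1}
  {} -< {2}
  {} -< {3}
  {} -< {4}
  {1} -< {1,2}
  {1} -< {1,3}
  {1} -< {1,4}
  {2} -< {1,2}
  ...24 more
Total: 32


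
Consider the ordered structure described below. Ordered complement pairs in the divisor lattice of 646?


Complement pair (a,b): a meet b = bottom, a join b = top.
Here: gcd(a,b)=1 and lcm(a,b)=646, i.e. a*b=646 with a,b coprime.
Pairs found: (1,646), (2,323), (17,38), (19,34), ... (4 more)
Total ordered pairs: 8


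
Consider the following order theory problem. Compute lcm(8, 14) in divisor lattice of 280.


In a divisor lattice, join = lcm (least common multiple).
gcd(8,14) = 2
lcm(8,14) = 8*14/gcd = 112/2 = 56


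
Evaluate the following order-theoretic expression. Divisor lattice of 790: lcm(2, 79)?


Join=lcm.
gcd(2,79)=1
lcm=158


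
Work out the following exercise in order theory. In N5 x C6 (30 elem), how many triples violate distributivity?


Distributive law: a ^ (b v c) = (a ^ b) v (a ^ c).
Check all 30^3 = 27000 ordered triples (a,b,c).
  e.g. a=(b,0), b=(a,0), c=(c,0): lhs=(b,0) != rhs=(a,0)
  e.g. a=(b,0), b=(a,0), c=(c,1): lhs=(b,0) != rhs=(a,0)
Total violating triples: 432


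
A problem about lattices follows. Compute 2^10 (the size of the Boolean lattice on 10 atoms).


Power set = 2^n.
2^10 = 1024


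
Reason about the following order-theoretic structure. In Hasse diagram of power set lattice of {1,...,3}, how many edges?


A cover relation a -< b holds when a < b with no c strictly between.
Cover relations:
  {} -< {1}
  {} -< {2}
  {} -< {3}
  {1} -< {1,2}
  {1} -< {1,3}
  {2} -< {1,2}
  {2} -< {2,3}
  {3} -< {1,3}
  ...4 more
Total: 12
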